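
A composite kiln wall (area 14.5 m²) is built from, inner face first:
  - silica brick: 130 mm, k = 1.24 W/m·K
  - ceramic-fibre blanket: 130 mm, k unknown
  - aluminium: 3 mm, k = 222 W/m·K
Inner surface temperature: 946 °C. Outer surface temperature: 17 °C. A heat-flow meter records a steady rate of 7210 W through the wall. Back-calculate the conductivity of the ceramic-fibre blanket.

k ≈ 0.0737 W/(m·K)

Series thermal resistances:
R_silica brick = L/(kA) = 0.13/(1.24×14.5) = 0.00723 K/W
R_aluminium = L/(kA) = 0.003/(222×14.5) = 9.32×10^-7 K/W
Sum of known resistances R_other = 0.007231 K/W
Total R = ΔT/Q = 929/7210 = 0.1288 K/W
R_ceramic-fibre blanket = R_total − R_other = 0.1216 K/W
k = L/(R·A) = 0.13/(0.1216×14.5)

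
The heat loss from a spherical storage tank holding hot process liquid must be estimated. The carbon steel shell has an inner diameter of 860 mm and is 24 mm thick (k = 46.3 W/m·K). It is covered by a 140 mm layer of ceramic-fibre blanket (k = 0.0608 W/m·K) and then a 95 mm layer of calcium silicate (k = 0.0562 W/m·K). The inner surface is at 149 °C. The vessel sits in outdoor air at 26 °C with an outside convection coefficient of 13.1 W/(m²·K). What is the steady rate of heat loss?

Q ≈ 120 W

Radial (spherical) resistances in series:
R_carbon steel shell = (1/0.43 − 1/0.454)/(4π×46.3) = 2.113×10^-4 K/W
R_ceramic-fibre blanket = (1/0.454 − 1/0.594)/(4π×0.0608) = 0.6795 K/W
R_calcium silicate = (1/0.594 − 1/0.689)/(4π×0.0562) = 0.3287 K/W
R_outer film = 1/(h·4πr_o²) = 1/(13.1×4π×0.689²) = 0.0128 K/W
R_total = 1.021 K/W
Q = ΔT/R_total = 123/1.021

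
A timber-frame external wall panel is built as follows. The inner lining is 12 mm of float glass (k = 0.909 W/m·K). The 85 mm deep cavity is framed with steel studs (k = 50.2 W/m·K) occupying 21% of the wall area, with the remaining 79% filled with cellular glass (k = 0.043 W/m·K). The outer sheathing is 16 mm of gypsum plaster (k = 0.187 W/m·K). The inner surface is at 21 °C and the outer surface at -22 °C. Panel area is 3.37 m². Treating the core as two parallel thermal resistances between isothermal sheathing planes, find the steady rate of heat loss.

Sheathing layers in series; stud and cavity paths in parallel between them.
R_inner = 0.012/(0.909×3.37) = 0.003917 K/W
R_stud  = 0.085/(50.2×0.21×3.37) = 0.002393 K/W
R_cav   = 0.085/(0.043×0.79×3.37) = 0.7425 K/W
1/R_core = 1/R_stud + 1/R_cav → R_core = 0.002385 K/W
R_outer = 0.016/(0.187×3.37) = 0.02539 K/W
R_total = 0.03169 K/W
Q = ΔT/R_total = 43/0.03169

Q ≈ 1360 W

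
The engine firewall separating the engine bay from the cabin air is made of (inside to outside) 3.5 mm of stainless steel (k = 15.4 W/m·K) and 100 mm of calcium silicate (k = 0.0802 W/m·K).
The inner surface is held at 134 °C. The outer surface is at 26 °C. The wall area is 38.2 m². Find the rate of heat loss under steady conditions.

Series thermal resistances:
R_stainless steel = L/(kA) = 0.0035/(15.4×38.2) = 5.95×10^-6 K/W
R_calcium silicate = L/(kA) = 0.1/(0.0802×38.2) = 0.03264 K/W
R_total = 0.03265 K/W
Q = ΔT / R_total = 108 / 0.03265

Q ≈ 3310 W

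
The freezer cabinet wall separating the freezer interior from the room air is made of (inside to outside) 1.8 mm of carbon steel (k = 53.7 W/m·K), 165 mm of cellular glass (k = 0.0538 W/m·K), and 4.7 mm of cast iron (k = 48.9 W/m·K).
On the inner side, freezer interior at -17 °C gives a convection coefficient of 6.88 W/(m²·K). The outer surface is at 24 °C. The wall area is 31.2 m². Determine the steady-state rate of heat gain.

Q ≈ 398 W

Using the resistance-network approach (series):
R_inner film = 1/(h_i·A) = 1/(6.88×31.2) = 0.004659 K/W
R_carbon steel = L/(kA) = 0.0018/(53.7×31.2) = 1.074×10^-6 K/W
R_cellular glass = L/(kA) = 0.165/(0.0538×31.2) = 0.0983 K/W
R_cast iron = L/(kA) = 0.0047/(48.9×31.2) = 3.081×10^-6 K/W
R_total = 0.103 K/W
Q = ΔT / R_total = 41 / 0.103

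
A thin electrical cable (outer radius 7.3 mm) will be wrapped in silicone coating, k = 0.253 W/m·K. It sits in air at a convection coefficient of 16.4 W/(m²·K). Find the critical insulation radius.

r_cr ≈ 15.4 mm

For a cylinder r_cr = k/h = 0.253/16.4
r_cr = 15.4 mm; since the bare radius (7.3 mm) is below r_cr, adding a thin layer of insulation will *increase* heat loss.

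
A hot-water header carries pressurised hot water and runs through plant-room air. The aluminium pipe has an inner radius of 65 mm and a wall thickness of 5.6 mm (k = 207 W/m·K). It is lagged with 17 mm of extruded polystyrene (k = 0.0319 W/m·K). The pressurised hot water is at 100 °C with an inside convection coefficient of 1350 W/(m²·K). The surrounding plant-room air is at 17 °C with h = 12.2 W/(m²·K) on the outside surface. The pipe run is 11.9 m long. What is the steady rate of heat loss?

Q ≈ 805 W

For a radial system each layer contributes R = ln(r_out/r_in)/(2πkL); films add R = 1/(hA).
R_inner film = 1/(h_i·2πr₁L) = 1/(1350×2π×0.065×11.9) = 1.524×10^-4 K/W
R_aluminium pipe wall = ln(70.6/65)/(2π×207×11.9) = 5.34×10^-6 K/W
R_extruded polystyrene = ln(87.6/70.6)/(2π×0.0319×11.9) = 0.09046 K/W
R_outer film = 1/(h_o·2πr_oL) = 1/(12.2×2π×0.0876×11.9) = 0.01251 K/W
R_total = 0.1031 K/W
Q = ΔT/R_total = 83/0.1031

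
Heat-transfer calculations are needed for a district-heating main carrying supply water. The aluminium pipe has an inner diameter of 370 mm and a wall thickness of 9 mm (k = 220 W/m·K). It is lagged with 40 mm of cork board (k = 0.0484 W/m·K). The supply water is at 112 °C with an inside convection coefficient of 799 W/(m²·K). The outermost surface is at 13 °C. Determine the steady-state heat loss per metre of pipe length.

q′ ≈ 160 W/m

Treating each annulus and film as a series resistance:
R_inner film = 1/(h_i·2πr₁L) = 1/(799×2π×0.185×1) = 0.001077 K/W
R_aluminium pipe wall = ln(194/185)/(2π×220×1) = 3.436×10^-5 K/W
R_cork board = ln(234/194)/(2π×0.0484×1) = 0.6164 K/W
R_total = 0.6176 K/W
Q = ΔT/R_total = 99/0.6176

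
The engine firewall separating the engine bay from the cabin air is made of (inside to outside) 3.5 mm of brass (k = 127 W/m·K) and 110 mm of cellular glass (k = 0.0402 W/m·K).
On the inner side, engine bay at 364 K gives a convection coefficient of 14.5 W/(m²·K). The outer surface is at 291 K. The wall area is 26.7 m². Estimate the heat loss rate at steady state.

Q ≈ 695 W

Using the resistance-network approach (series):
R_inner film = 1/(h_i·A) = 1/(14.5×26.7) = 0.002583 K/W
R_brass = L/(kA) = 0.0035/(127×26.7) = 1.032×10^-6 K/W
R_cellular glass = L/(kA) = 0.11/(0.0402×26.7) = 0.1025 K/W
R_total = 0.1051 K/W
Q = ΔT / R_total = 73 / 0.1051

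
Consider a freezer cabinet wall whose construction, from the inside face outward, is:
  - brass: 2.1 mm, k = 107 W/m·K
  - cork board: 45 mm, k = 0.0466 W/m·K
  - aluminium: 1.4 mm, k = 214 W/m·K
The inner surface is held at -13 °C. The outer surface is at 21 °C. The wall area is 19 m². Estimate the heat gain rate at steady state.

Thermal resistances in series:
R_brass = L/(kA) = 0.0021/(107×19) = 1.033×10^-6 K/W
R_cork board = L/(kA) = 0.045/(0.0466×19) = 0.05082 K/W
R_aluminium = L/(kA) = 0.0014/(214×19) = 3.443×10^-7 K/W
R_total = 0.05083 K/W
Q = ΔT / R_total = 34 / 0.05083

Q ≈ 669 W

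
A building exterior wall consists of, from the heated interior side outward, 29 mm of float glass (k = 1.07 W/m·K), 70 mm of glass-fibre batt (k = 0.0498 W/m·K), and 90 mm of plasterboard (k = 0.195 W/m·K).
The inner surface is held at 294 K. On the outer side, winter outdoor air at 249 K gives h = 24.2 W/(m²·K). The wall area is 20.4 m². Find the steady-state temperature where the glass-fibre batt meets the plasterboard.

Model the wall as resistances in series:
R_float glass = L/(kA) = 0.029/(1.07×20.4) = 0.001329 K/W
R_glass-fibre batt = L/(kA) = 0.07/(0.0498×20.4) = 0.0689 K/W
R_plasterboard = L/(kA) = 0.09/(0.195×20.4) = 0.02262 K/W
R_outer film = 1/(h_o·A) = 1/(24.2×20.4) = 0.002026 K/W
R_total = 0.09488 K/W;  Q = ΔT/R_total = 45/0.09488 = 474.3 W
T_interface = T_inner − Q·ΣR(inner→interface) = 294 − 474×0.07023

T ≈ 261 K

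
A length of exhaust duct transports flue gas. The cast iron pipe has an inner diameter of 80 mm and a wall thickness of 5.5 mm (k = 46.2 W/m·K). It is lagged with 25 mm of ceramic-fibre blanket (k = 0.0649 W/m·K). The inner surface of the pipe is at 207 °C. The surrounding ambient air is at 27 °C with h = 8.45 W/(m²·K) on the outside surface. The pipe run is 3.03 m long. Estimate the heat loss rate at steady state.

Q ≈ 407 W

Per-layer cylindrical resistances, series-summed:
R_cast iron pipe wall = ln(45.5/40)/(2π×46.2×3.03) = 1.465×10^-4 K/W
R_ceramic-fibre blanket = ln(70.5/45.5)/(2π×0.0649×3.03) = 0.3544 K/W
R_outer film = 1/(h_o·2πr_oL) = 1/(8.45×2π×0.0705×3.03) = 0.08817 K/W
R_total = 0.4427 K/W
Q = ΔT/R_total = 180/0.4427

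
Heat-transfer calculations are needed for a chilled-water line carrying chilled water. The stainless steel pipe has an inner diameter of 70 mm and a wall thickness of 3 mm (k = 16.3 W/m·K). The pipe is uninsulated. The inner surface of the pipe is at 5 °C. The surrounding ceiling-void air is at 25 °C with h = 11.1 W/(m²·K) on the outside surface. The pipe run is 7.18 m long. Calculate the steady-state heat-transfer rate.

Q ≈ 380 W

Cylindrical conduction, so R = ln(r₂/r₁)/(2πkL) per layer, in series:
R_stainless steel pipe wall = ln(38/35)/(2π×16.3×7.18) = 1.118×10^-4 K/W
R_outer film = 1/(h_o·2πr_oL) = 1/(11.1×2π×0.038×7.18) = 0.05255 K/W
R_total = 0.05266 K/W
Q = ΔT/R_total = 20/0.05266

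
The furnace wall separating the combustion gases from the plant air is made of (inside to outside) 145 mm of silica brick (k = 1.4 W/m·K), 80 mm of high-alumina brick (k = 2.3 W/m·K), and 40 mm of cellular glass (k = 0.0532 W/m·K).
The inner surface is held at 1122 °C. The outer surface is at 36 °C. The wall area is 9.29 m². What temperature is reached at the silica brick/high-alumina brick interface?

T ≈ 996 °C

Model the wall as resistances in series:
R_silica brick = L/(kA) = 0.145/(1.4×9.29) = 0.01115 K/W
R_high-alumina brick = L/(kA) = 0.08/(2.3×9.29) = 0.003744 K/W
R_cellular glass = L/(kA) = 0.04/(0.0532×9.29) = 0.08093 K/W
R_total = 0.09583 K/W;  Q = ΔT/R_total = 1086/0.09583 = 11330 W
T_interface = T_inner − Q·ΣR(inner→interface) = 1122 − 11300×0.01115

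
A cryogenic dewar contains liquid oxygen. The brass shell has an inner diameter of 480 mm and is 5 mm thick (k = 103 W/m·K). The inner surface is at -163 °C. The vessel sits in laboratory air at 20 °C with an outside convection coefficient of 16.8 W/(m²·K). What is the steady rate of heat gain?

For a spherical shell R = (1/r₁ − 1/r₂)/(4πk); film R = 1/(h·4πr²). In series:
R_brass shell = (1/0.24 − 1/0.245)/(4π×103) = 6.57×10^-5 K/W
R_outer film = 1/(h·4πr_o²) = 1/(16.8×4π×0.245²) = 0.07891 K/W
R_total = 0.07898 K/W
Q = ΔT/R_total = 183/0.07898

Q ≈ 2320 W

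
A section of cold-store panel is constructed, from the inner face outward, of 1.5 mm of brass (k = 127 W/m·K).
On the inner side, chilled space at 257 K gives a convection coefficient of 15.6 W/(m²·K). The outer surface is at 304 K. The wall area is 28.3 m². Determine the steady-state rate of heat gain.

Series thermal resistances:
R_inner film = 1/(h_i·A) = 1/(15.6×28.3) = 0.002265 K/W
R_brass = L/(kA) = 0.0015/(127×28.3) = 4.174×10^-7 K/W
R_total = 0.002266 K/W
Q = ΔT / R_total = 47 / 0.002266

Q ≈ 20700 W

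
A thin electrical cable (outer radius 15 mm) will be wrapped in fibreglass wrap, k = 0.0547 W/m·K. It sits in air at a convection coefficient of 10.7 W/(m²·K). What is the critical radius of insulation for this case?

r_cr ≈ 5.11 mm

For a cylinder r_cr = k/h = 0.0547/10.7
r_cr = 5.11 mm; since the bare radius (15 mm) is above r_cr, any added insulation will reduce heat loss.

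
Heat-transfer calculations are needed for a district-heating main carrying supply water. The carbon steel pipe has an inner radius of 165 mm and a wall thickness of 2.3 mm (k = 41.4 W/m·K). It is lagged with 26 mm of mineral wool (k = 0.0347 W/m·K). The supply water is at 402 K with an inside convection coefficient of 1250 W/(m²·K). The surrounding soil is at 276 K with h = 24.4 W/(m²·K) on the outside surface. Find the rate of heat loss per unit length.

Per-layer cylindrical resistances, series-summed:
R_inner film = 1/(h_i·2πr₁L) = 1/(1250×2π×0.165×1) = 7.717×10^-4 K/W
R_carbon steel pipe wall = ln(167.3/165)/(2π×41.4×1) = 5.322×10^-5 K/W
R_mineral wool = ln(193.3/167.3)/(2π×0.0347×1) = 0.6626 K/W
R_outer film = 1/(h_o·2πr_oL) = 1/(24.4×2π×0.1933×1) = 0.03374 K/W
R_total = 0.6971 K/W
Q = ΔT/R_total = 126/0.6971

q′ ≈ 181 W/m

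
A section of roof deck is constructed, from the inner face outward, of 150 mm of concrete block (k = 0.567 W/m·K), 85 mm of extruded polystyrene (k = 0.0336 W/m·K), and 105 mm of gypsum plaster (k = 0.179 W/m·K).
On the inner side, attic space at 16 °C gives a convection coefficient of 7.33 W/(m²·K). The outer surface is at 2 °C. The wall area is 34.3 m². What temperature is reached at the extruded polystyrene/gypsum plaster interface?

Using the resistance-network approach (series):
R_inner film = 1/(h_i·A) = 1/(7.33×34.3) = 0.003977 K/W
R_concrete block = L/(kA) = 0.15/(0.567×34.3) = 0.007713 K/W
R_extruded polystyrene = L/(kA) = 0.085/(0.0336×34.3) = 0.07375 K/W
R_gypsum plaster = L/(kA) = 0.105/(0.179×34.3) = 0.0171 K/W
R_total = 0.1025 K/W;  Q = ΔT/R_total = 14/0.1025 = 136.5 W
T_interface = T_inner − Q·ΣR(inner→interface) = 16 − 137×0.08544

T ≈ 4.33 °C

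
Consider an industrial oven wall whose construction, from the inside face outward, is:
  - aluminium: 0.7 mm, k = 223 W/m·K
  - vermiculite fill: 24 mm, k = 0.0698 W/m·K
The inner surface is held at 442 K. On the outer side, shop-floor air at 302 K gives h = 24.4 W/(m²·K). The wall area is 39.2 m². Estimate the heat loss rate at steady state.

Model the wall as resistances in series:
R_aluminium = L/(kA) = 0.0007/(223×39.2) = 8.008×10^-8 K/W
R_vermiculite fill = L/(kA) = 0.024/(0.0698×39.2) = 0.008771 K/W
R_outer film = 1/(h_o·A) = 1/(24.4×39.2) = 0.001046 K/W
R_total = 0.009817 K/W
Q = ΔT / R_total = 140 / 0.009817

Q ≈ 14300 W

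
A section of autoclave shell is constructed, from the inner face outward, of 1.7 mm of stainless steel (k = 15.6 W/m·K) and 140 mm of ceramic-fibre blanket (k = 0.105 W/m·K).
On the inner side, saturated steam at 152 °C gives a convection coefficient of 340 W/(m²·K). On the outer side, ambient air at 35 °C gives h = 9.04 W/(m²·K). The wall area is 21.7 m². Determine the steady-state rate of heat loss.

Treating each layer as a thermal resistance in series:
R_inner film = 1/(h_i·A) = 1/(340×21.7) = 1.355×10^-4 K/W
R_stainless steel = L/(kA) = 0.0017/(15.6×21.7) = 5.022×10^-6 K/W
R_ceramic-fibre blanket = L/(kA) = 0.14/(0.105×21.7) = 0.06144 K/W
R_outer film = 1/(h_o·A) = 1/(9.04×21.7) = 0.005098 K/W
R_total = 0.06668 K/W
Q = ΔT / R_total = 117 / 0.06668

Q ≈ 1750 W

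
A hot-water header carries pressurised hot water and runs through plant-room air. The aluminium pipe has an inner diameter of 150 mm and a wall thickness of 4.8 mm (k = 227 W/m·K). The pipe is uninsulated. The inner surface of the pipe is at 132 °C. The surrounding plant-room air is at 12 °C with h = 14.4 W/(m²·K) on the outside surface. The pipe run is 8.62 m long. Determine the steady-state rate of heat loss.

Q ≈ 7470 W

Per-layer cylindrical resistances, series-summed:
R_aluminium pipe wall = ln(79.8/75)/(2π×227×8.62) = 5.046×10^-6 K/W
R_outer film = 1/(h_o·2πr_oL) = 1/(14.4×2π×0.0798×8.62) = 0.01607 K/W
R_total = 0.01607 K/W
Q = ΔT/R_total = 120/0.01607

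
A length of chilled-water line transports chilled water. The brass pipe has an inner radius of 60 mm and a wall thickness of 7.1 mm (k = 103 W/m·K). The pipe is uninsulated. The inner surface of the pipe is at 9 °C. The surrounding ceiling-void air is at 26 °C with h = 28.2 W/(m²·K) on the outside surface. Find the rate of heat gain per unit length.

q′ ≈ 202 W/m

Per-layer cylindrical resistances, series-summed:
R_brass pipe wall = ln(67.1/60)/(2π×103×1) = 1.728×10^-4 K/W
R_outer film = 1/(h_o·2πr_oL) = 1/(28.2×2π×0.0671×1) = 0.08411 K/W
R_total = 0.08428 K/W
Q = ΔT/R_total = 17/0.08428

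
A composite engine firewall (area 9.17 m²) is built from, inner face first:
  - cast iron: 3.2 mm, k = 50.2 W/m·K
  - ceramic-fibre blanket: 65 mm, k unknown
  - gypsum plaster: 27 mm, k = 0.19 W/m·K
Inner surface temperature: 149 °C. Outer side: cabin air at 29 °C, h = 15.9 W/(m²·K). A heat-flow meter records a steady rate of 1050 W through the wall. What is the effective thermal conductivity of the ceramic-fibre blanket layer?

Series thermal resistances:
R_cast iron = L/(kA) = 0.0032/(50.2×9.17) = 6.951×10^-6 K/W
R_gypsum plaster = L/(kA) = 0.027/(0.19×9.17) = 0.0155 K/W
R_outer film = 1/(h_o·A) = 1/(15.9×9.17) = 0.006859 K/W
Sum of known resistances R_other = 0.02236 K/W
Total R = ΔT/Q = 120/1050 = 0.1143 K/W
R_ceramic-fibre blanket = R_total − R_other = 0.09192 K/W
k = L/(R·A) = 0.065/(0.09192×9.17)

k ≈ 0.0771 W/(m·K)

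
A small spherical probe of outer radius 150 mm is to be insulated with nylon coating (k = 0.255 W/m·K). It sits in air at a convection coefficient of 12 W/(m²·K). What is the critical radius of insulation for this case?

r_cr ≈ 42.5 mm

For a sphere r_cr = 2k/h = 2×0.255/12
r_cr = 42.5 mm; since the bare radius (150 mm) is above r_cr, any added insulation will reduce heat loss.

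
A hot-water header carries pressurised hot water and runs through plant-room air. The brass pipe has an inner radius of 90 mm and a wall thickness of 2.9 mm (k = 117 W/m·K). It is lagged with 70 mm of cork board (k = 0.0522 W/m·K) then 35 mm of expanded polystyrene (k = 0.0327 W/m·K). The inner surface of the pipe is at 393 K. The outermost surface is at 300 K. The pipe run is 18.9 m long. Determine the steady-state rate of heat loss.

Radial resistances (cylindrical: R_cond = ln(r_o/r_i)/(2πkL), R_conv = 1/(h·2πrL)):
R_brass pipe wall = ln(92.9/90)/(2π×117×18.9) = 2.283×10^-6 K/W
R_cork board = ln(162.9/92.9)/(2π×0.0522×18.9) = 0.0906 K/W
R_expanded polystyrene = ln(197.9/162.9)/(2π×0.0327×18.9) = 0.05012 K/W
R_total = 0.1407 K/W
Q = ΔT/R_total = 93/0.1407

Q ≈ 661 W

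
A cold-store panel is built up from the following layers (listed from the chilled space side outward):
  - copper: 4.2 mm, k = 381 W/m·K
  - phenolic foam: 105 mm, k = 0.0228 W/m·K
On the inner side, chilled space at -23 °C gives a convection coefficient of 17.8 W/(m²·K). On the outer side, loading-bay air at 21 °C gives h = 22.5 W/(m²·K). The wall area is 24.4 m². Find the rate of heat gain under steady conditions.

Q ≈ 228 W

Thermal resistances in series:
R_inner film = 1/(h_i·A) = 1/(17.8×24.4) = 0.002302 K/W
R_copper = L/(kA) = 0.0042/(381×24.4) = 4.518×10^-7 K/W
R_phenolic foam = L/(kA) = 0.105/(0.0228×24.4) = 0.1887 K/W
R_outer film = 1/(h_o·A) = 1/(22.5×24.4) = 0.001821 K/W
R_total = 0.1929 K/W
Q = ΔT / R_total = 44 / 0.1929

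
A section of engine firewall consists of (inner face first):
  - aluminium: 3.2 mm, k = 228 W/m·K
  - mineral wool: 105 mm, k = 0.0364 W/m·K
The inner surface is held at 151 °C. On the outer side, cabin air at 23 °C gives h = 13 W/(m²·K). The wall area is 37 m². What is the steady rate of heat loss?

Q ≈ 1600 W

Treating each layer as a thermal resistance in series:
R_aluminium = L/(kA) = 0.0032/(228×37) = 3.793×10^-7 K/W
R_mineral wool = L/(kA) = 0.105/(0.0364×37) = 0.07796 K/W
R_outer film = 1/(h_o·A) = 1/(13×37) = 0.002079 K/W
R_total = 0.08004 K/W
Q = ΔT / R_total = 128 / 0.08004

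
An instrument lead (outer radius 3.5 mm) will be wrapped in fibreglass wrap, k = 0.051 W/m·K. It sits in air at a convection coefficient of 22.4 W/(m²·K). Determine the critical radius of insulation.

For a cylinder r_cr = k/h = 0.051/22.4
r_cr = 2.28 mm; since the bare radius (3.5 mm) is above r_cr, any added insulation will reduce heat loss.

r_cr ≈ 2.28 mm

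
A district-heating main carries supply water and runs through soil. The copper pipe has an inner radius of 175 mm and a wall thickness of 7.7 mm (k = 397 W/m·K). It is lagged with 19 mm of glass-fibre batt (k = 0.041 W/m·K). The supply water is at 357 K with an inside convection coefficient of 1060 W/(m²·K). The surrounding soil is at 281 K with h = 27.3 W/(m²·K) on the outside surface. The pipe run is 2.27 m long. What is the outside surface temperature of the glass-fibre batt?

Cylindrical conduction, so R = ln(r₂/r₁)/(2πkL) per layer, in series:
R_inner film = 1/(h_i·2πr₁L) = 1/(1060×2π×0.175×2.27) = 3.78×10^-4 K/W
R_copper pipe wall = ln(182.7/175)/(2π×397×2.27) = 7.605×10^-6 K/W
R_glass-fibre batt = ln(201.7/182.7)/(2π×0.041×2.27) = 0.1692 K/W
R_outer film = 1/(h_o·2πr_oL) = 1/(27.3×2π×0.2017×2.27) = 0.01273 K/W
R_total = 0.1823 K/W
Q = ΔT/R_total = 76/0.1823
Q = 417 W
T_interface = T_inner − Q·ΣR(inner→interface) = 357 − 417×0.1696

T ≈ 286 K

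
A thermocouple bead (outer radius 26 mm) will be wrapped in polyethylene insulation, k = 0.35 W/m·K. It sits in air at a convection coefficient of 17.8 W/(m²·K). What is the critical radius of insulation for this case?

For a sphere r_cr = 2k/h = 2×0.35/17.8
r_cr = 39.3 mm; since the bare radius (26 mm) is below r_cr, adding a thin layer of insulation will *increase* heat loss.

r_cr ≈ 39.3 mm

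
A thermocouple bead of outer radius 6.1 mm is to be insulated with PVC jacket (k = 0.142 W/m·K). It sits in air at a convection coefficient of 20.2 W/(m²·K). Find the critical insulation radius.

For a sphere r_cr = 2k/h = 2×0.142/20.2
r_cr = 14.1 mm; since the bare radius (6.1 mm) is below r_cr, adding a thin layer of insulation will *increase* heat loss.

r_cr ≈ 14.1 mm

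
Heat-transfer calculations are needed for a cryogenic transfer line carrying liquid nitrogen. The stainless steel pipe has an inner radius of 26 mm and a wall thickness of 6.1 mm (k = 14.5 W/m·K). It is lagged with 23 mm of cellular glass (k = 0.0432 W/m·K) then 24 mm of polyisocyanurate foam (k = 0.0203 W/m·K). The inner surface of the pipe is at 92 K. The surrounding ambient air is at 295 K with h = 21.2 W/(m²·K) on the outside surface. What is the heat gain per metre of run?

q′ ≈ 41.2 W/m

Per-layer cylindrical resistances, series-summed:
R_stainless steel pipe wall = ln(32.1/26)/(2π×14.5×1) = 0.002313 K/W
R_cellular glass = ln(55.1/32.1)/(2π×0.0432×1) = 1.991 K/W
R_polyisocyanurate foam = ln(79.1/55.1)/(2π×0.0203×1) = 2.835 K/W
R_outer film = 1/(h_o·2πr_oL) = 1/(21.2×2π×0.0791×1) = 0.09491 K/W
R_total = 4.922 K/W
Q = ΔT/R_total = 203/4.922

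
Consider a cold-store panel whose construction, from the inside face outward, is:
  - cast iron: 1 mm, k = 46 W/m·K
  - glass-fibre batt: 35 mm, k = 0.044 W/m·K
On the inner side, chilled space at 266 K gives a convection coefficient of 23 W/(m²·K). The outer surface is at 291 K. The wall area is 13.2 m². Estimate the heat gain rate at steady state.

Model the wall as resistances in series:
R_inner film = 1/(h_i·A) = 1/(23×13.2) = 0.003294 K/W
R_cast iron = L/(kA) = 0.001/(46×13.2) = 1.647×10^-6 K/W
R_glass-fibre batt = L/(kA) = 0.035/(0.044×13.2) = 0.06026 K/W
R_total = 0.06356 K/W
Q = ΔT / R_total = 25 / 0.06356

Q ≈ 393 W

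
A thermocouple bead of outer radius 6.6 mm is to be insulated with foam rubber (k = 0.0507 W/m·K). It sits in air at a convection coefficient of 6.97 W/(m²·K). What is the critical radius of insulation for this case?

For a sphere r_cr = 2k/h = 2×0.0507/6.97
r_cr = 14.5 mm; since the bare radius (6.6 mm) is below r_cr, adding a thin layer of insulation will *increase* heat loss.

r_cr ≈ 14.5 mm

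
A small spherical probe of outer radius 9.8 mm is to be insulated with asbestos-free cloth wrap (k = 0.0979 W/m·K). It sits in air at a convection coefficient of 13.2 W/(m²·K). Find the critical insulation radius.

For a sphere r_cr = 2k/h = 2×0.0979/13.2
r_cr = 14.8 mm; since the bare radius (9.8 mm) is below r_cr, adding a thin layer of insulation will *increase* heat loss.

r_cr ≈ 14.8 mm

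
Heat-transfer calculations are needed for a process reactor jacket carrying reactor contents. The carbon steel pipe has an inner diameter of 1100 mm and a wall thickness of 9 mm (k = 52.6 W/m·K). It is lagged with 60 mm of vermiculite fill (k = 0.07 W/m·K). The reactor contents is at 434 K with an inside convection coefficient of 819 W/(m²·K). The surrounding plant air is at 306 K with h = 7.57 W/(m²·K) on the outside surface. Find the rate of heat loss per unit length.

Per-layer cylindrical resistances, series-summed:
R_inner film = 1/(h_i·2πr₁L) = 1/(819×2π×0.55×1) = 3.533×10^-4 K/W
R_carbon steel pipe wall = ln(559/550)/(2π×52.6×1) = 4.911×10^-5 K/W
R_vermiculite fill = ln(619/559)/(2π×0.07×1) = 0.2318 K/W
R_outer film = 1/(h_o·2πr_oL) = 1/(7.57×2π×0.619×1) = 0.03397 K/W
R_total = 0.2662 K/W
Q = ΔT/R_total = 128/0.2662

q′ ≈ 481 W/m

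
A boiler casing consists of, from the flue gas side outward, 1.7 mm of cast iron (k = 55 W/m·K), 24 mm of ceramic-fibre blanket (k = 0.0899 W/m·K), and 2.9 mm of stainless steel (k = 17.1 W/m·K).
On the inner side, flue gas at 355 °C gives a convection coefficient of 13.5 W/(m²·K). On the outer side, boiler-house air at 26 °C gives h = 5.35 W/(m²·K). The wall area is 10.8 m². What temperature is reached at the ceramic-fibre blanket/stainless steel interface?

Series thermal resistances:
R_inner film = 1/(h_i·A) = 1/(13.5×10.8) = 0.006859 K/W
R_cast iron = L/(kA) = 0.0017/(55×10.8) = 2.862×10^-6 K/W
R_ceramic-fibre blanket = L/(kA) = 0.024/(0.0899×10.8) = 0.02472 K/W
R_stainless steel = L/(kA) = 0.0029/(17.1×10.8) = 1.57×10^-5 K/W
R_outer film = 1/(h_o·A) = 1/(5.35×10.8) = 0.01731 K/W
R_total = 0.0489 K/W;  Q = ΔT/R_total = 329/0.0489 = 6728 W
T_interface = T_inner − Q·ΣR(inner→interface) = 355 − 6730×0.03158

T ≈ 143 °C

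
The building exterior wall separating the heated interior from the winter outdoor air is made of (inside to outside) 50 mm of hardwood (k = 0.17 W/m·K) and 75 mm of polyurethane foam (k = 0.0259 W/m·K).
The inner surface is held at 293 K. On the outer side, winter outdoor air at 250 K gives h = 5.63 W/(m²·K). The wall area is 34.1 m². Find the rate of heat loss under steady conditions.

Q ≈ 435 W

Treating each layer as a thermal resistance in series:
R_hardwood = L/(kA) = 0.05/(0.17×34.1) = 0.008625 K/W
R_polyurethane foam = L/(kA) = 0.075/(0.0259×34.1) = 0.08492 K/W
R_outer film = 1/(h_o·A) = 1/(5.63×34.1) = 0.005209 K/W
R_total = 0.09875 K/W
Q = ΔT / R_total = 43 / 0.09875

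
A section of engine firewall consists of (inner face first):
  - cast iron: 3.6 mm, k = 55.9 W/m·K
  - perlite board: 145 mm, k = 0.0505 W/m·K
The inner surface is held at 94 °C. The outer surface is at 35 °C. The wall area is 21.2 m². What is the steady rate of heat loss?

Treating each layer as a thermal resistance in series:
R_cast iron = L/(kA) = 0.0036/(55.9×21.2) = 3.038×10^-6 K/W
R_perlite board = L/(kA) = 0.145/(0.0505×21.2) = 0.1354 K/W
R_total = 0.1354 K/W
Q = ΔT / R_total = 59 / 0.1354

Q ≈ 436 W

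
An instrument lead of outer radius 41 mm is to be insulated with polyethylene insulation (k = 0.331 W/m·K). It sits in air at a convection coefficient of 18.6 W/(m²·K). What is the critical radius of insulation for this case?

For a cylinder r_cr = k/h = 0.331/18.6
r_cr = 17.8 mm; since the bare radius (41 mm) is above r_cr, any added insulation will reduce heat loss.

r_cr ≈ 17.8 mm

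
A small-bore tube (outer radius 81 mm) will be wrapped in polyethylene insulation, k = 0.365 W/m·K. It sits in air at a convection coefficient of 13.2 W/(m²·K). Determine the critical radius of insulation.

For a cylinder r_cr = k/h = 0.365/13.2
r_cr = 27.7 mm; since the bare radius (81 mm) is above r_cr, any added insulation will reduce heat loss.

r_cr ≈ 27.7 mm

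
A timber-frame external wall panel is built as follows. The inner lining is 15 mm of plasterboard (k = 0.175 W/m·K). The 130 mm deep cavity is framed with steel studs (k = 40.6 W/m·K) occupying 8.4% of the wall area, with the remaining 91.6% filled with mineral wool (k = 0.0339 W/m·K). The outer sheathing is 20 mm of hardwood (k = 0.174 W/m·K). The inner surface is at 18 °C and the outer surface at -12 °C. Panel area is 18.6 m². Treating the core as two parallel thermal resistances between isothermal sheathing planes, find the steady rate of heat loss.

Q ≈ 2340 W

Sheathing layers in series; stud and cavity paths in parallel between them.
R_inner = 0.015/(0.175×18.6) = 0.004608 K/W
R_stud  = 0.13/(40.6×0.084×18.6) = 0.002049 K/W
R_cav   = 0.13/(0.0339×0.916×18.6) = 0.2251 K/W
1/R_core = 1/R_stud + 1/R_cav → R_core = 0.002031 K/W
R_outer = 0.02/(0.174×18.6) = 0.00618 K/W
R_total = 0.01282 K/W
Q = ΔT/R_total = 30/0.01282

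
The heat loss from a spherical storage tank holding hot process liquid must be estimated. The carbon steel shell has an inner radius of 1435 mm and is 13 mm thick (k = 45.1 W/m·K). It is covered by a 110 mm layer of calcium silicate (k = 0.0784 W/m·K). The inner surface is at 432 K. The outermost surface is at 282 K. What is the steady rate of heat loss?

Radial (spherical) resistances in series:
R_carbon steel shell = (1/1.435 − 1/1.448)/(4π×45.1) = 1.104×10^-5 K/W
R_calcium silicate = (1/1.448 − 1/1.558)/(4π×0.0784) = 0.04949 K/W
R_total = 0.0495 K/W
Q = ΔT/R_total = 150/0.0495

Q ≈ 3030 W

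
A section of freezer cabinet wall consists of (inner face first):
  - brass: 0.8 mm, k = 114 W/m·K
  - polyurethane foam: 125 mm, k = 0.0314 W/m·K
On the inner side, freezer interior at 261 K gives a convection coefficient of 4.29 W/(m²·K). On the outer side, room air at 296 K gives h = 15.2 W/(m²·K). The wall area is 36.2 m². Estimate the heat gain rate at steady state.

Series thermal resistances:
R_inner film = 1/(h_i·A) = 1/(4.29×36.2) = 0.006439 K/W
R_brass = L/(kA) = 0.0008/(114×36.2) = 1.939×10^-7 K/W
R_polyurethane foam = L/(kA) = 0.125/(0.0314×36.2) = 0.11 K/W
R_outer film = 1/(h_o·A) = 1/(15.2×36.2) = 0.001817 K/W
R_total = 0.1182 K/W
Q = ΔT / R_total = 35 / 0.1182

Q ≈ 296 W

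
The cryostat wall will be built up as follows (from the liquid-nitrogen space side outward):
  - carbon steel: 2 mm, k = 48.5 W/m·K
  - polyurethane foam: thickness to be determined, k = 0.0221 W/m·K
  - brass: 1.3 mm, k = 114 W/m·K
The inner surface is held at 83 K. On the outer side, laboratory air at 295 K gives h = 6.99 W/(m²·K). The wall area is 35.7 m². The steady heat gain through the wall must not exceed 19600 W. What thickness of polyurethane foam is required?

Thermal resistances in series:
R_carbon steel = L/(kA) = 0.002/(48.5×35.7) = 1.155×10^-6 K/W
R_brass = L/(kA) = 0.0013/(114×35.7) = 3.194×10^-7 K/W
R_outer film = 1/(h_o·A) = 1/(6.99×35.7) = 0.004007 K/W
Sum of the known resistances R_other = 0.004009 K/W
Required total resistance R_tot = ΔT/Q_allow = 212/19600 = 0.01082 K/W
R_polyurethane foam = R_tot − R_other = 0.006808 K/W
L = R·k·A = 0.006808×0.0221×35.7

L ≈ 5.37 mm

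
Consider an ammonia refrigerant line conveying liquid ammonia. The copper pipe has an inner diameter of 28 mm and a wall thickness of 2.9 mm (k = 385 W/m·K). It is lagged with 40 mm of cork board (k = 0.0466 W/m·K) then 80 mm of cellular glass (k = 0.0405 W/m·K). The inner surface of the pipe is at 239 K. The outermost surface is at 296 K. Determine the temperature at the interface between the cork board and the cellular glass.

Treating each annulus and film as a series resistance:
R_copper pipe wall = ln(16.9/14)/(2π×385×1) = 7.782×10^-5 K/W
R_cork board = ln(56.9/16.9)/(2π×0.0466×1) = 4.146 K/W
R_cellular glass = ln(136.9/56.9)/(2π×0.0405×1) = 3.45 K/W
R_total = 7.596 K/W
Q = ΔT/R_total = 57/7.596
Q = 7.5 W/m
T_interface = T_inner + Q·ΣR(inner→interface) = 239 + 7.5×4.146

T ≈ 270 K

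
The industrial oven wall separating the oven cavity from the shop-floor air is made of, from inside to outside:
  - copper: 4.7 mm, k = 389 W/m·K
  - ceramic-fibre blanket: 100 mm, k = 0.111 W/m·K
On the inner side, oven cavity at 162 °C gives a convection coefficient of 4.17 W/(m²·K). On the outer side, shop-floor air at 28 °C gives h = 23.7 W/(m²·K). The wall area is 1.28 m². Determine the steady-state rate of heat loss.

Model the wall as resistances in series:
R_inner film = 1/(h_i·A) = 1/(4.17×1.28) = 0.1874 K/W
R_copper = L/(kA) = 0.0047/(389×1.28) = 9.439×10^-6 K/W
R_ceramic-fibre blanket = L/(kA) = 0.1/(0.111×1.28) = 0.7038 K/W
R_outer film = 1/(h_o·A) = 1/(23.7×1.28) = 0.03296 K/W
R_total = 0.9242 K/W
Q = ΔT / R_total = 134 / 0.9242

Q ≈ 145 W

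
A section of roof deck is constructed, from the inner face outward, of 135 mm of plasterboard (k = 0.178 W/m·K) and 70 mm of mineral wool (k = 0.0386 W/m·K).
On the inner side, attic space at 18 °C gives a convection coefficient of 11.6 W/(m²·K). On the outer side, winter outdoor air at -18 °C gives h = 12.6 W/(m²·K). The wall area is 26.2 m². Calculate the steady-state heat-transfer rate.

Series thermal resistances:
R_inner film = 1/(h_i·A) = 1/(11.6×26.2) = 0.00329 K/W
R_plasterboard = L/(kA) = 0.135/(0.178×26.2) = 0.02895 K/W
R_mineral wool = L/(kA) = 0.07/(0.0386×26.2) = 0.06922 K/W
R_outer film = 1/(h_o·A) = 1/(12.6×26.2) = 0.003029 K/W
R_total = 0.1045 K/W
Q = ΔT / R_total = 36 / 0.1045

Q ≈ 345 W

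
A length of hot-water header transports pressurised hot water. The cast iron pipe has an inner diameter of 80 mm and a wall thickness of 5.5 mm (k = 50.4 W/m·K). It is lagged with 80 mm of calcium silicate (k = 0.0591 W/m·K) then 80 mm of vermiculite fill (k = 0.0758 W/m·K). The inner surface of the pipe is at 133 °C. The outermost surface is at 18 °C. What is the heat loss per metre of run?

q′ ≈ 30.5 W/m

Cylindrical conduction, so R = ln(r₂/r₁)/(2πkL) per layer, in series:
R_cast iron pipe wall = ln(45.5/40)/(2π×50.4×1) = 4.068×10^-4 K/W
R_calcium silicate = ln(125.5/45.5)/(2π×0.0591×1) = 2.732 K/W
R_vermiculite fill = ln(205.5/125.5)/(2π×0.0758×1) = 1.035 K/W
R_total = 3.768 K/W
Q = ΔT/R_total = 115/3.768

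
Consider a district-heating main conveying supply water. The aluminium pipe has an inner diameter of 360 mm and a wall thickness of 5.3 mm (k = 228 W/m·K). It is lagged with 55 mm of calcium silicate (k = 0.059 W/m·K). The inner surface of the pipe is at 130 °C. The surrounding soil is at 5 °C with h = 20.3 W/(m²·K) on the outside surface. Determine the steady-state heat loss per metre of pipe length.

q′ ≈ 170 W/m

For a radial system each layer contributes R = ln(r_out/r_in)/(2πkL); films add R = 1/(hA).
R_aluminium pipe wall = ln(185.3/180)/(2π×228×1) = 2.026×10^-5 K/W
R_calcium silicate = ln(240.3/185.3)/(2π×0.059×1) = 0.7011 K/W
R_outer film = 1/(h_o·2πr_oL) = 1/(20.3×2π×0.2403×1) = 0.03263 K/W
R_total = 0.7338 K/W
Q = ΔT/R_total = 125/0.7338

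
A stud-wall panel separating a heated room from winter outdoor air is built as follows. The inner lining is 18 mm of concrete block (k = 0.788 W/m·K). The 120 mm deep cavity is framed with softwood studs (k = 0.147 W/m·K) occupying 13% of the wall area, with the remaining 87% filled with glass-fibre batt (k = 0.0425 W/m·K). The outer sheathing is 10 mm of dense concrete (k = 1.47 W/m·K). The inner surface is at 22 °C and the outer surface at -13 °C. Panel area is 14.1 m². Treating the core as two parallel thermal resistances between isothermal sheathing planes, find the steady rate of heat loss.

Sheathing layers in series; stud and cavity paths in parallel between them.
R_inner = 0.018/(0.788×14.1) = 0.00162 K/W
R_stud  = 0.12/(0.147×0.13×14.1) = 0.4453 K/W
R_cav   = 0.12/(0.0425×0.87×14.1) = 0.2302 K/W
1/R_core = 1/R_stud + 1/R_cav → R_core = 0.1517 K/W
R_outer = 0.01/(1.47×14.1) = 4.825×10^-4 K/W
R_total = 0.1538 K/W
Q = ΔT/R_total = 35/0.1538

Q ≈ 227 W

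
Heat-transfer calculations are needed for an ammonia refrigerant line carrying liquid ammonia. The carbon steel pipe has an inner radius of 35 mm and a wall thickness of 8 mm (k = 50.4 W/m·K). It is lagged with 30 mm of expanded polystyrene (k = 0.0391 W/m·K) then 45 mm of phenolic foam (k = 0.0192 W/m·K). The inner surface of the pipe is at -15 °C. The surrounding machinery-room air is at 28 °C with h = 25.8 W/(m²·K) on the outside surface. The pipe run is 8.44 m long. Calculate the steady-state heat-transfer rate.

Q ≈ 58.6 W

Radial resistances (cylindrical: R_cond = ln(r_o/r_i)/(2πkL), R_conv = 1/(h·2πrL)):
R_carbon steel pipe wall = ln(43/35)/(2π×50.4×8.44) = 7.702×10^-5 K/W
R_expanded polystyrene = ln(73/43)/(2π×0.0391×8.44) = 0.2553 K/W
R_phenolic foam = ln(118/73)/(2π×0.0192×8.44) = 0.4717 K/W
R_outer film = 1/(h_o·2πr_oL) = 1/(25.8×2π×0.118×8.44) = 0.006194 K/W
R_total = 0.7332 K/W
Q = ΔT/R_total = 43/0.7332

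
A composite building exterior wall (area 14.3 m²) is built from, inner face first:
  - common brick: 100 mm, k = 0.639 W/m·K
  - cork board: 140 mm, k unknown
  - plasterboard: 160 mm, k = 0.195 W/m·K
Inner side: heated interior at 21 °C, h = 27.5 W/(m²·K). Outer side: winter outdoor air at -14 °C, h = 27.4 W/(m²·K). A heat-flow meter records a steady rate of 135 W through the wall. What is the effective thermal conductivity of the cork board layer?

k ≈ 0.0527 W/(m·K)

Using the resistance-network approach (series):
R_inner film = 1/(h_i·A) = 1/(27.5×14.3) = 0.002543 K/W
R_common brick = L/(kA) = 0.1/(0.639×14.3) = 0.01094 K/W
R_plasterboard = L/(kA) = 0.16/(0.195×14.3) = 0.05738 K/W
R_outer film = 1/(h_o·A) = 1/(27.4×14.3) = 0.002552 K/W
Sum of known resistances R_other = 0.07342 K/W
Total R = ΔT/Q = 35/135 = 0.2593 K/W
R_cork board = R_total − R_other = 0.1858 K/W
k = L/(R·A) = 0.14/(0.1858×14.3)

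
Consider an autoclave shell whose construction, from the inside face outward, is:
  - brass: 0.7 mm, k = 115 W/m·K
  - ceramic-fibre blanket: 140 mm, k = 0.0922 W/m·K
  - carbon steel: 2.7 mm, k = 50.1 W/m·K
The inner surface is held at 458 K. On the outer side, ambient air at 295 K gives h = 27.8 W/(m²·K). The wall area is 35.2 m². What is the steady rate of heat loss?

Q ≈ 3690 W

Series thermal resistances:
R_brass = L/(kA) = 0.0007/(115×35.2) = 1.729×10^-7 K/W
R_ceramic-fibre blanket = L/(kA) = 0.14/(0.0922×35.2) = 0.04314 K/W
R_carbon steel = L/(kA) = 0.0027/(50.1×35.2) = 1.531×10^-6 K/W
R_outer film = 1/(h_o·A) = 1/(27.8×35.2) = 0.001022 K/W
R_total = 0.04416 K/W
Q = ΔT / R_total = 163 / 0.04416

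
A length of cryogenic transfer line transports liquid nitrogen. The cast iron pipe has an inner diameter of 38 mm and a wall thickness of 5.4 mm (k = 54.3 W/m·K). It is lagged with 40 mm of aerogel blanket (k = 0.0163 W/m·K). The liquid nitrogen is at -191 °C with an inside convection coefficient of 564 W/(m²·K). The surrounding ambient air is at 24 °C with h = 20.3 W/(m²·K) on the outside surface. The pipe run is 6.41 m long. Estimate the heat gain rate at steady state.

For a radial system each layer contributes R = ln(r_out/r_in)/(2πkL); films add R = 1/(hA).
R_inner film = 1/(h_i·2πr₁L) = 1/(564×2π×0.019×6.41) = 0.002317 K/W
R_cast iron pipe wall = ln(24.4/19)/(2π×54.3×6.41) = 1.144×10^-4 K/W
R_aerogel blanket = ln(64.4/24.4)/(2π×0.0163×6.41) = 1.478 K/W
R_outer film = 1/(h_o·2πr_oL) = 1/(20.3×2π×0.0644×6.41) = 0.01899 K/W
R_total = 1.5 K/W
Q = ΔT/R_total = 215/1.5

Q ≈ 143 W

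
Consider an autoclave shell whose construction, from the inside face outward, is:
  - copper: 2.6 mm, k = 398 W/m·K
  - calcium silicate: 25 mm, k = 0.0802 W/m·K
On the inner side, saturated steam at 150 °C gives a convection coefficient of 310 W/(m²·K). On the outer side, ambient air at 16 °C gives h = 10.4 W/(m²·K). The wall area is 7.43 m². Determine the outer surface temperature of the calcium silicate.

T ≈ 47.3 °C

Thermal resistances in series:
R_inner film = 1/(h_i·A) = 1/(310×7.43) = 4.342×10^-4 K/W
R_copper = L/(kA) = 0.0026/(398×7.43) = 8.792×10^-7 K/W
R_calcium silicate = L/(kA) = 0.025/(0.0802×7.43) = 0.04195 K/W
R_outer film = 1/(h_o·A) = 1/(10.4×7.43) = 0.01294 K/W
R_total = 0.05533 K/W;  Q = ΔT/R_total = 134/0.05533 = 2422 W
T_interface = T_inner − Q·ΣR(inner→interface) = 150 − 2420×0.04239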